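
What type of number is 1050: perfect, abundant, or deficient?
abundant

Proper divisors of 1050: sum = 1 + 2 + 3 + 5 + 6 + 7 + 10 + 14 + ... + 175 + 210 + 350 + 525 (23 divisors) = 1926
Since 1926 > 1050, 1050 is abundant.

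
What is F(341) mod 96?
5

Matrix identity: Q^n = [[F_(n+1), F_n], [F_n, F_(n-1)]] with Q = [[1,1],[1,0]].
n = 341 = 101010101₂. Square-and-multiply, entries mod 96:
Q^1 = [[1,1],[1,0]]
Q^2 = (Q^1)² = [[2,1],[1,1]]
Q^5 = (Q^2)²·Q = [[8,5],[5,3]]
Q^10 = (Q^5)² = [[89,55],[55,34]]
Q^21 = (Q^10)²·Q = [[47,2],[2,45]]
Q^42 = (Q^21)² = [[5,88],[88,13]]
Q^85 = (Q^42)²·Q = [[41,89],[89,48]]
Q^170 = (Q^85)² = [[2,49],[49,49]]
Q^341 = (Q^170)²·Q = [[8,5],[5,3]]
F_341 mod 96 = Q^341[0][1] = 5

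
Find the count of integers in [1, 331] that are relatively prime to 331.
330

331 = 331
φ(n) = n × ∏(1 - 1/p) for each prime p dividing n
φ(331) = 331 × (1 - 1/331) = 330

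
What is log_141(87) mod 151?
135

Baby-step giant-step with step n = ⌈√151⌉ = 13.
Baby steps 141^j mod 151 (j:value) for j=0..12: 0:1, 1:141, 2:100, 3:57, 4:34, 5:113, 6:78, 7:126, 8:99, 9:67, 10:85, 11:56, 12:44.
Giant-step multiplier: 141^(-13) ≡ 141^(150-13) = 141^137 ≡ 93 (mod 151).
Giant steps γ_i = 87·93^i mod 151: γ_0=87, γ_1=88, γ_2=30, γ_3=72, γ_4=52, γ_5=4, γ_6=70, γ_7=17, γ_8=71, γ_9=110, γ_10=113 (in table at j=5).
x = i·n + j = 10·13 + 5 = 135.
Check: 141^135 ≡ 87 (mod 151).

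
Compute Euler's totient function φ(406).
168

406 = 2 × 7 × 29
φ(n) = n × ∏(1 - 1/p) for each prime p dividing n
φ(406) = 406 × (1 - 1/2) × (1 - 1/7) × (1 - 1/29) = 168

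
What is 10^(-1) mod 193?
58

gcd(10, 193) = 1, so the inverse exists.
Extended Euclidean algorithm on (193, 10):
193 = 19 × 10 + 3  ⟹  3 = (1)·193 + (-19)·10
10 = 3 × 3 + 1  ⟹  1 = (-3)·193 + (58)·10
So (58)·10 ≡ 1 (mod 193), i.e. 10^(-1) ≡ 58 (mod 193).
Check: 10 × 58 = 580 ≡ 1 (mod 193)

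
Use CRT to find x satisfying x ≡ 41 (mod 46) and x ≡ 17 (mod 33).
1007

Using Chinese Remainder Theorem:
M = 46 × 33 = 1518
M1 = 33, M2 = 46
y1 = 33^(-1) mod 46 = 7
y2 = 46^(-1) mod 33 = 28
x = (41×33×7 + 17×46×28) mod 1518 = 1007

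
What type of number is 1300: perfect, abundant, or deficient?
abundant

Proper divisors of 1300: sum = 1 + 2 + 4 + 5 + 10 + 13 + 20 + 25 + ... + 130 + 260 + 325 + 650 (17 divisors) = 1738
Since 1738 > 1300, 1300 is abundant.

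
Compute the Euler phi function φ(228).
72

228 = 2^2 × 3 × 19
φ(n) = n × ∏(1 - 1/p) for each prime p dividing n
φ(228) = 228 × (1 - 1/2) × (1 - 1/3) × (1 - 1/19) = 72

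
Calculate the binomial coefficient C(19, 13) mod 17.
0

Using Lucas' theorem:
Write n=19 and k=13 in base 17:
n in base 17: [1, 2]
k in base 17: [0, 13]
C(19,13) mod 17 = ∏ C(n_i, k_i) mod 17
Digit binomials (mod 17): C(1,0) = 1; C(2,13) = 0 (k_i > n_i)
Product: 1 × 0 = 0 ≡ 0 (mod 17)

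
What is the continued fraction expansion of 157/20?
[7; 1, 5, 1, 2]

Euclidean algorithm steps:
157 = 7 × 20 + 17
20 = 1 × 17 + 3
17 = 5 × 3 + 2
3 = 1 × 2 + 1
2 = 2 × 1 + 0
Continued fraction: [7; 1, 5, 1, 2]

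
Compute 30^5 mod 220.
120

Repeated squaring. Binary of 5 = 101.
30^1 ≡ 30 (mod 220); 30^2 ≡ 20 (mod 220); 30^4 ≡ 180 (mod 220)
30^5 = 30^1 × 30^4 ≡ 120 (mod 220)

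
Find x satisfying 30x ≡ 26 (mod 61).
x ≡ 9 (mod 61)

gcd(30, 61) = 1, which divides 26, so solutions exist.
Find 30^(-1) mod 61 by the extended Euclidean algorithm:
61 = 2 × 30 + 1  ⟹  1 = (1)·61 + (-2)·30
So (-2)·30 ≡ 1 (mod 61), i.e. 30^(-1) ≡ -2 ≡ 59 (mod 61).
x ≡ 59 × 26 = 1534 ≡ 9 (mod 61).
Check: 30 × 9 = 270 ≡ 26 (mod 61).
Unique solution: x ≡ 9 (mod 61)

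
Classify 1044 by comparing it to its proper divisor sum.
abundant

Proper divisors of 1044: sum = 1 + 2 + 3 + 4 + 6 + 9 + 12 + 18 + ... + 174 + 261 + 348 + 522 (17 divisors) = 1686
Since 1686 > 1044, 1044 is abundant.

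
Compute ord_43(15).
21

43 is prime, so ord(15) divides φ(43) = 42.
Divisors of 42: 1, 2, 3, 6, 7, 14, 21, 42.
Repeated squaring: 15^1 ≡ 15, 15^2 ≡ 10, 15^4 ≡ 14, 15^8 ≡ 24, 15^16 ≡ 17, 15^32 ≡ 31 (mod 43).
Test 15^d mod 43 for each divisor d in increasing order:
15^1 ≡ 15
15^2 ≡ 10
15^3 = 15^2·15^1 ≡ 21
15^6 = 15^4·15^2 ≡ 11
15^7 = 15^4·15^2·15^1 ≡ 36
15^14 = 15^8·15^4·15^2 ≡ 6
15^21 = 15^16·15^4·15^1 ≡ 1  ← first divisor giving 1
The order is 21.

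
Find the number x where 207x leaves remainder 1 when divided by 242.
159

gcd(207, 242) = 1, so the inverse exists.
Extended Euclidean algorithm on (242, 207):
242 = 1 × 207 + 35  ⟹  35 = (1)·242 + (-1)·207
207 = 5 × 35 + 32  ⟹  32 = (-5)·242 + (6)·207
35 = 1 × 32 + 3  ⟹  3 = (6)·242 + (-7)·207
32 = 10 × 3 + 2  ⟹  2 = (-65)·242 + (76)·207
3 = 1 × 2 + 1  ⟹  1 = (71)·242 + (-83)·207
So (-83)·207 ≡ 1 (mod 242), i.e. 207^(-1) ≡ -83 ≡ 159 (mod 242).
Check: 207 × 159 = 32913 ≡ 1 (mod 242)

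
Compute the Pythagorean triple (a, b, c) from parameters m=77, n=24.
(5353, 3696, 6505)

Euclid's formula: a = m² - n², b = 2mn, c = m² + n²
m = 77, n = 24
a = 77² - 24² = 5929 - 576 = 5353
b = 2 × 77 × 24 = 3696
c = 77² + 24² = 5929 + 576 = 6505
Verification: 5353² + 3696² = 28654609 + 13660416 = 42315025 = 6505² ✓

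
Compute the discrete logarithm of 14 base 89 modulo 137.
124

Baby-step giant-step with step n = ⌈√137⌉ = 12.
Baby steps 89^j mod 137 (j:value) for j=0..11: 0:1, 1:89, 2:112, 3:104, 4:77, 5:3, 6:130, 7:62, 8:38, 9:94, 10:9, 11:116.
Giant-step multiplier: 89^(-12) ≡ 89^(136-12) = 89^124 ≡ 14 (mod 137).
Giant steps γ_i = 14·14^i mod 137: γ_0=14, γ_1=59, γ_2=4, γ_3=56, γ_4=99, γ_5=16, γ_6=87, γ_7=122, γ_8=64, γ_9=74, γ_10=77 (in table at j=4).
x = i·n + j = 10·12 + 4 = 124.
Check: 89^124 ≡ 14 (mod 137).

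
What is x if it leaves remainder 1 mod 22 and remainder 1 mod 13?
1

Using Chinese Remainder Theorem:
M = 22 × 13 = 286
M1 = 13, M2 = 22
y1 = 13^(-1) mod 22 = 17
y2 = 22^(-1) mod 13 = 3
x = (1×13×17 + 1×22×3) mod 286 = 1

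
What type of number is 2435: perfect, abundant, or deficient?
deficient

Proper divisors of 2435: sum = 1 + 5 + 487 = 493
Since 493 < 2435, 2435 is deficient.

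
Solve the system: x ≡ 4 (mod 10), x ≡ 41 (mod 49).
384

Using Chinese Remainder Theorem:
M = 10 × 49 = 490
M1 = 49, M2 = 10
y1 = 49^(-1) mod 10 = 9
y2 = 10^(-1) mod 49 = 5
x = (4×49×9 + 41×10×5) mod 490 = 384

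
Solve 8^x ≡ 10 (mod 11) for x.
5

Baby-step giant-step with step n = ⌈√11⌉ = 4.
Baby steps 8^j mod 11 (j:value) for j=0..3: 0:1, 1:8, 2:9, 3:6.
Giant-step multiplier: 8^(-4) ≡ 8^(10-4) = 8^6 ≡ 3 (mod 11).
Giant steps γ_i = 10·3^i mod 11: γ_0=10, γ_1=8 (in table at j=1).
x = i·n + j = 1·4 + 1 = 5.
Check: 8^5 ≡ 10 (mod 11).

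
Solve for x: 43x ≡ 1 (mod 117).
49

gcd(43, 117) = 1, so the inverse exists.
Extended Euclidean algorithm on (117, 43):
117 = 2 × 43 + 31  ⟹  31 = (1)·117 + (-2)·43
43 = 1 × 31 + 12  ⟹  12 = (-1)·117 + (3)·43
31 = 2 × 12 + 7  ⟹  7 = (3)·117 + (-8)·43
12 = 1 × 7 + 5  ⟹  5 = (-4)·117 + (11)·43
7 = 1 × 5 + 2  ⟹  2 = (7)·117 + (-19)·43
5 = 2 × 2 + 1  ⟹  1 = (-18)·117 + (49)·43
So (49)·43 ≡ 1 (mod 117), i.e. 43^(-1) ≡ 49 (mod 117).
Check: 43 × 49 = 2107 ≡ 1 (mod 117)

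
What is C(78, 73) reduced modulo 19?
0

Using Lucas' theorem:
Write n=78 and k=73 in base 19:
n in base 19: [4, 2]
k in base 19: [3, 16]
C(78,73) mod 19 = ∏ C(n_i, k_i) mod 19
Digit binomials (mod 19): C(4,3) = 4; C(2,16) = 0 (k_i > n_i)
Product: 4 × 0 = 0 ≡ 0 (mod 19)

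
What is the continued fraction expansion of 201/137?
[1; 2, 7, 9]

Euclidean algorithm steps:
201 = 1 × 137 + 64
137 = 2 × 64 + 9
64 = 7 × 9 + 1
9 = 9 × 1 + 0
Continued fraction: [1; 2, 7, 9]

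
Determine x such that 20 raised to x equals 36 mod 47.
12

Baby-step giant-step with step n = ⌈√47⌉ = 7.
Baby steps 20^j mod 47 (j:value) for j=0..6: 0:1, 1:20, 2:24, 3:10, 4:12, 5:5, 6:6.
Giant-step multiplier: 20^(-7) ≡ 20^(46-7) = 20^39 ≡ 38 (mod 47).
Giant steps γ_i = 36·38^i mod 47: γ_0=36, γ_1=5 (in table at j=5).
x = i·n + j = 1·7 + 5 = 12.
Check: 20^12 ≡ 36 (mod 47).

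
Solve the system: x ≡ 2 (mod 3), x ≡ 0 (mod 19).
38

Using Chinese Remainder Theorem:
M = 3 × 19 = 57
M1 = 19, M2 = 3
y1 = 19^(-1) mod 3 = 1
y2 = 3^(-1) mod 19 = 13
x = (2×19×1 + 0×3×13) mod 57 = 38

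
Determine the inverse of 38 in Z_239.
195

gcd(38, 239) = 1, so the inverse exists.
Extended Euclidean algorithm on (239, 38):
239 = 6 × 38 + 11  ⟹  11 = (1)·239 + (-6)·38
38 = 3 × 11 + 5  ⟹  5 = (-3)·239 + (19)·38
11 = 2 × 5 + 1  ⟹  1 = (7)·239 + (-44)·38
So (-44)·38 ≡ 1 (mod 239), i.e. 38^(-1) ≡ -44 ≡ 195 (mod 239).
Check: 38 × 195 = 7410 ≡ 1 (mod 239)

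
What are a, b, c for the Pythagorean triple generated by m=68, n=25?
(3999, 3400, 5249)

Euclid's formula: a = m² - n², b = 2mn, c = m² + n²
m = 68, n = 25
a = 68² - 25² = 4624 - 625 = 3999
b = 2 × 68 × 25 = 3400
c = 68² + 25² = 4624 + 625 = 5249
Verification: 3999² + 3400² = 15992001 + 11560000 = 27552001 = 5249² ✓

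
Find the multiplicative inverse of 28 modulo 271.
242

gcd(28, 271) = 1, so the inverse exists.
Extended Euclidean algorithm on (271, 28):
271 = 9 × 28 + 19  ⟹  19 = (1)·271 + (-9)·28
28 = 1 × 19 + 9  ⟹  9 = (-1)·271 + (10)·28
19 = 2 × 9 + 1  ⟹  1 = (3)·271 + (-29)·28
So (-29)·28 ≡ 1 (mod 271), i.e. 28^(-1) ≡ -29 ≡ 242 (mod 271).
Check: 28 × 242 = 6776 ≡ 1 (mod 271)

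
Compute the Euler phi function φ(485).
384

485 = 5 × 97
φ(n) = n × ∏(1 - 1/p) for each prime p dividing n
φ(485) = 485 × (1 - 1/5) × (1 - 1/97) = 384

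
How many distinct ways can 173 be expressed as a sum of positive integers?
362326859895

p(n) counts ways to write n as a sum of positive integers (order ignored).
Euler's pentagonal recurrence: p(k) = p(k-1) + p(k-2) - p(k-5) - p(k-7) + p(k-12) + p(k-15) - ... (offsets j(3j∓1)/2, signs ++--, p(0)=1, p(<0)=0).
DP table for k = 0..172: p(0)=1, p(1)=1, p(2)=2, p(3)=3, p(4)=5, p(5)=7, p(6)=11, p(7)=15, p(8)=22, p(9)=30, p(10)=42, p(11)=56, p(12)=77, p(13)=101, p(14)=135, p(15)=176, p(16)=231, p(17)=297, p(18)=385, p(19)=490, p(20)=627, p(21)=792, p(22)=1002, p(23)=1255, p(24)=1575, p(25)=1958, p(26)=2436, p(27)=3010, p(28)=3718, p(29)=4565, p(30)=5604, p(31)=6842, p(32)=8349, p(33)=10143, p(34)=12310, p(35)=14883, p(36)=17977, p(37)=21637, p(38)=26015, p(39)=31185, p(40)=37338, p(41)=44583, p(42)=53174, p(43)=63261, p(44)=75175, p(45)=89134, p(46)=105558, p(47)=124754, p(48)=147273, p(49)=173525, p(50)=204226, p(51)=239943, p(52)=281589, p(53)=329931, p(54)=386155, p(55)=451276, p(56)=526823, p(57)=614154, p(58)=715220, p(59)=831820, p(60)=966467, p(61)=1121505, p(62)=1300156, p(63)=1505499, p(64)=1741630, p(65)=2012558, p(66)=2323520, p(67)=2679689, p(68)=3087735, p(69)=3554345, p(70)=4087968, p(71)=4697205, p(72)=5392783, p(73)=6185689, p(74)=7089500, p(75)=8118264, p(76)=9289091, p(77)=10619863, p(78)=12132164, p(79)=13848650, p(80)=15796476, p(81)=18004327, p(82)=20506255, p(83)=23338469, p(84)=26543660, p(85)=30167357, p(86)=34262962, p(87)=38887673, p(88)=44108109, p(89)=49995925, p(90)=56634173, p(91)=64112359, p(92)=72533807, p(93)=82010177, p(94)=92669720, p(95)=104651419, p(96)=118114304, p(97)=133230930, p(98)=150198136, p(99)=169229875, p(100)=190569292, p(101)=214481126, p(102)=241265379, p(103)=271248950, p(104)=304801365, p(105)=342325709, p(106)=384276336, p(107)=431149389, p(108)=483502844, p(109)=541946240, p(110)=607163746, p(111)=679903203, p(112)=761002156, p(113)=851376628, p(114)=952050665, p(115)=1064144451, p(116)=1188908248, p(117)=1327710076, p(118)=1482074143, p(119)=1653668665, p(120)=1844349560, p(121)=2056148051, p(122)=2291320912, p(123)=2552338241, p(124)=2841940500, p(125)=3163127352, p(126)=3519222692, p(127)=3913864295, p(128)=4351078600, p(129)=4835271870, p(130)=5371315400, p(131)=5964539504, p(132)=6620830889, p(133)=7346629512, p(134)=8149040695, p(135)=9035836076, p(136)=10015581680, p(137)=11097645016, p(138)=12292341831, p(139)=13610949895, p(140)=15065878135, p(141)=16670689208, p(142)=18440293320, p(143)=20390982757, p(144)=22540654445, p(145)=24908858009, p(146)=27517052599, p(147)=30388671978, p(148)=33549419497, p(149)=37027355200, p(150)=40853235313, p(151)=45060624582, p(152)=49686288421, p(153)=54770336324, p(154)=60356673280, p(155)=66493182097, p(156)=73232243759, p(157)=80630964769, p(158)=88751778802, p(159)=97662728555, p(160)=107438159466, p(161)=118159068427, p(162)=129913904637, p(163)=142798995930, p(164)=156919475295, p(165)=172389800255, p(166)=189334822579, p(167)=207890420102, p(168)=228204732751, p(169)=250438925115, p(170)=274768617130, p(171)=301384802048, p(172)=330495499613.
Final step: p(173) = p(172) + p(171) - p(168) - p(166) + p(161) + p(158) - p(151) - p(147) + p(138) + p(133) - p(122) - p(116) + p(103) + p(96) - p(81) - p(73) + p(56) + p(47) - p(28) - p(18)
= 330495499613 + 301384802048 - 228204732751 - 189334822579 + 118159068427 + 88751778802 - 45060624582 - 30388671978 + 12292341831 + 7346629512 - 2291320912 - 1188908248 + 271248950 + 118114304 - 18004327 - 6185689 + 526823 + 124754 - 3718 - 385
= 362326859895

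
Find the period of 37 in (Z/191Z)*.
38

191 is prime, so ord(37) divides φ(191) = 190.
Divisors of 190: 1, 2, 5, 10, 19, 38, 95, 190.
Repeated squaring: 37^1 ≡ 37, 37^2 ≡ 32, 37^4 ≡ 69, 37^8 ≡ 177, 37^16 ≡ 5, 37^32 ≡ 25, 37^64 ≡ 52, 37^128 ≡ 30 (mod 191).
Test 37^d mod 191 for each divisor d in increasing order:
37^1 ≡ 37
37^2 ≡ 32
37^5 = 37^4·37^1 ≡ 70
37^10 = 37^8·37^2 ≡ 125
37^19 = 37^16·37^2·37^1 ≡ 190
37^38 = 37^32·37^4·37^2 ≡ 1  ← first divisor giving 1
The order is 38.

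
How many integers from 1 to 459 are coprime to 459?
288

459 = 3^3 × 17
φ(n) = n × ∏(1 - 1/p) for each prime p dividing n
φ(459) = 459 × (1 - 1/3) × (1 - 1/17) = 288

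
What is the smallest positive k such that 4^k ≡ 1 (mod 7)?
3

7 is prime, so ord(4) divides φ(7) = 6.
Divisors of 6: 1, 2, 3, 6.
Repeated squaring: 4^1 ≡ 4, 4^2 ≡ 2, 4^4 ≡ 4 (mod 7).
Test 4^d mod 7 for each divisor d in increasing order:
4^1 ≡ 4
4^2 ≡ 2
4^3 = 4^2·4^1 ≡ 1  ← first divisor giving 1
The order is 3.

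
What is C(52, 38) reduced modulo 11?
4

Using Lucas' theorem:
Write n=52 and k=38 in base 11:
n in base 11: [4, 8]
k in base 11: [3, 5]
C(52,38) mod 11 = ∏ C(n_i, k_i) mod 11
Digit binomials (mod 11): C(4,3) = 4; C(8,5) = 56 ≡ 1
Product: 4 × 1 = 4 ≡ 4 (mod 11)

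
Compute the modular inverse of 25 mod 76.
73

gcd(25, 76) = 1, so the inverse exists.
Extended Euclidean algorithm on (76, 25):
76 = 3 × 25 + 1  ⟹  1 = (1)·76 + (-3)·25
So (-3)·25 ≡ 1 (mod 76), i.e. 25^(-1) ≡ -3 ≡ 73 (mod 76).
Check: 25 × 73 = 1825 ≡ 1 (mod 76)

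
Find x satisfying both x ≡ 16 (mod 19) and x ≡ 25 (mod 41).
681

Using Chinese Remainder Theorem:
M = 19 × 41 = 779
M1 = 41, M2 = 19
y1 = 41^(-1) mod 19 = 13
y2 = 19^(-1) mod 41 = 13
x = (16×41×13 + 25×19×13) mod 779 = 681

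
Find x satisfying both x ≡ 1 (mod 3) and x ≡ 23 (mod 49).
121

Using Chinese Remainder Theorem:
M = 3 × 49 = 147
M1 = 49, M2 = 3
y1 = 49^(-1) mod 3 = 1
y2 = 3^(-1) mod 49 = 33
x = (1×49×1 + 23×3×33) mod 147 = 121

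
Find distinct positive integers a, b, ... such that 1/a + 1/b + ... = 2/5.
1/3 + 1/15

Greedy algorithm:
2/5: ceiling(5/2) = 3, use 1/3
1/15: ceiling(15/1) = 15, use 1/15
Result: 2/5 = 1/3 + 1/15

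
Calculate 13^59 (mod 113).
50

Repeated squaring. Binary of 59 = 111011.
13^1 ≡ 13 (mod 113); 13^2 ≡ 56 (mod 113); 13^4 ≡ 85 (mod 113); 13^8 ≡ 106 (mod 113); 13^16 ≡ 49 (mod 113); 13^32 ≡ 28 (mod 113)
13^59 = 13^1 × 13^2 × 13^8 × 13^16 × 13^32 ≡ 50 (mod 113)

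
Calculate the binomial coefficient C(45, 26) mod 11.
0

Using Lucas' theorem:
Write n=45 and k=26 in base 11:
n in base 11: [4, 1]
k in base 11: [2, 4]
C(45,26) mod 11 = ∏ C(n_i, k_i) mod 11
Digit binomials (mod 11): C(4,2) = 6; C(1,4) = 0 (k_i > n_i)
Product: 6 × 0 = 0 ≡ 0 (mod 11)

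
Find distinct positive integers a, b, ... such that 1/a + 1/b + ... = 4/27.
1/7 + 1/189

Greedy algorithm:
4/27: ceiling(27/4) = 7, use 1/7
1/189: ceiling(189/1) = 189, use 1/189
Result: 4/27 = 1/7 + 1/189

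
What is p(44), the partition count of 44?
75175

p(n) counts ways to write n as a sum of positive integers (order ignored).
Euler's pentagonal recurrence: p(k) = p(k-1) + p(k-2) - p(k-5) - p(k-7) + p(k-12) + p(k-15) - ... (offsets j(3j∓1)/2, signs ++--, p(0)=1, p(<0)=0).
DP table for k = 0..43: p(0)=1, p(1)=1, p(2)=2, p(3)=3, p(4)=5, p(5)=7, p(6)=11, p(7)=15, p(8)=22, p(9)=30, p(10)=42, p(11)=56, p(12)=77, p(13)=101, p(14)=135, p(15)=176, p(16)=231, p(17)=297, p(18)=385, p(19)=490, p(20)=627, p(21)=792, p(22)=1002, p(23)=1255, p(24)=1575, p(25)=1958, p(26)=2436, p(27)=3010, p(28)=3718, p(29)=4565, p(30)=5604, p(31)=6842, p(32)=8349, p(33)=10143, p(34)=12310, p(35)=14883, p(36)=17977, p(37)=21637, p(38)=26015, p(39)=31185, p(40)=37338, p(41)=44583, p(42)=53174, p(43)=63261.
Final step: p(44) = p(43) + p(42) - p(39) - p(37) + p(32) + p(29) - p(22) - p(18) + p(9) + p(4)
= 63261 + 53174 - 31185 - 21637 + 8349 + 4565 - 1002 - 385 + 30 + 5
= 75175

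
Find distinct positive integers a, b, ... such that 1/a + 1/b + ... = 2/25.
1/13 + 1/325

Greedy algorithm:
2/25: ceiling(25/2) = 13, use 1/13
1/325: ceiling(325/1) = 325, use 1/325
Result: 2/25 = 1/13 + 1/325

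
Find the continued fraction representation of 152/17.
[8; 1, 16]

Euclidean algorithm steps:
152 = 8 × 17 + 16
17 = 1 × 16 + 1
16 = 16 × 1 + 0
Continued fraction: [8; 1, 16]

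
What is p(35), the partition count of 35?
14883

p(n) counts ways to write n as a sum of positive integers (order ignored).
Euler's pentagonal recurrence: p(k) = p(k-1) + p(k-2) - p(k-5) - p(k-7) + p(k-12) + p(k-15) - ... (offsets j(3j∓1)/2, signs ++--, p(0)=1, p(<0)=0).
DP table for k = 0..34: p(0)=1, p(1)=1, p(2)=2, p(3)=3, p(4)=5, p(5)=7, p(6)=11, p(7)=15, p(8)=22, p(9)=30, p(10)=42, p(11)=56, p(12)=77, p(13)=101, p(14)=135, p(15)=176, p(16)=231, p(17)=297, p(18)=385, p(19)=490, p(20)=627, p(21)=792, p(22)=1002, p(23)=1255, p(24)=1575, p(25)=1958, p(26)=2436, p(27)=3010, p(28)=3718, p(29)=4565, p(30)=5604, p(31)=6842, p(32)=8349, p(33)=10143, p(34)=12310.
Final step: p(35) = p(34) + p(33) - p(30) - p(28) + p(23) + p(20) - p(13) - p(9) + p(0)
= 12310 + 10143 - 5604 - 3718 + 1255 + 627 - 101 - 30 + 1
= 14883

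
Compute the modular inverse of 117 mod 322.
311

gcd(117, 322) = 1, so the inverse exists.
Extended Euclidean algorithm on (322, 117):
322 = 2 × 117 + 88  ⟹  88 = (1)·322 + (-2)·117
117 = 1 × 88 + 29  ⟹  29 = (-1)·322 + (3)·117
88 = 3 × 29 + 1  ⟹  1 = (4)·322 + (-11)·117
So (-11)·117 ≡ 1 (mod 322), i.e. 117^(-1) ≡ -11 ≡ 311 (mod 322).
Check: 117 × 311 = 36387 ≡ 1 (mod 322)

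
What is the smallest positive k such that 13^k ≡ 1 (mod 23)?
11

23 is prime, so ord(13) divides φ(23) = 22.
Divisors of 22: 1, 2, 11, 22.
Repeated squaring: 13^1 ≡ 13, 13^2 ≡ 8, 13^4 ≡ 18, 13^8 ≡ 2, 13^16 ≡ 4 (mod 23).
Test 13^d mod 23 for each divisor d in increasing order:
13^1 ≡ 13
13^2 ≡ 8
13^11 = 13^8·13^2·13^1 ≡ 1  ← first divisor giving 1
The order is 11.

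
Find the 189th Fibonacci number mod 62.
34

Matrix identity: Q^n = [[F_(n+1), F_n], [F_n, F_(n-1)]] with Q = [[1,1],[1,0]].
n = 189 = 10111101₂. Square-and-multiply, entries mod 62:
Q^1 = [[1,1],[1,0]]
Q^2 = (Q^1)² = [[2,1],[1,1]]
Q^5 = (Q^2)²·Q = [[8,5],[5,3]]
Q^11 = (Q^5)²·Q = [[20,27],[27,55]]
Q^23 = (Q^11)²·Q = [[54,13],[13,41]]
Q^47 = (Q^23)²·Q = [[42,47],[47,57]]
Q^94 = (Q^47)² = [[5,3],[3,2]]
Q^189 = (Q^94)²·Q = [[55,34],[34,21]]
F_189 mod 62 = Q^189[0][1] = 34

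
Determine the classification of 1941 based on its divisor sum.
deficient

Proper divisors of 1941: sum = 1 + 3 + 647 = 651
Since 651 < 1941, 1941 is deficient.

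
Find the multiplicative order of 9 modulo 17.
8

17 is prime, so ord(9) divides φ(17) = 16.
Divisors of 16: 1, 2, 4, 8, 16.
Repeated squaring: 9^1 ≡ 9, 9^2 ≡ 13, 9^4 ≡ 16, 9^8 ≡ 1, 9^16 ≡ 1 (mod 17).
Test 9^d mod 17 for each divisor d in increasing order:
9^1 ≡ 9
9^2 ≡ 13
9^4 ≡ 16
9^8 ≡ 1  ← first divisor giving 1
The order is 8.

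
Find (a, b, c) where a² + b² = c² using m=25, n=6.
(589, 300, 661)

Euclid's formula: a = m² - n², b = 2mn, c = m² + n²
m = 25, n = 6
a = 25² - 6² = 625 - 36 = 589
b = 2 × 25 × 6 = 300
c = 25² + 6² = 625 + 36 = 661
Verification: 589² + 300² = 346921 + 90000 = 436921 = 661² ✓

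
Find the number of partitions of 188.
1398341745571

p(n) counts ways to write n as a sum of positive integers (order ignored).
Euler's pentagonal recurrence: p(k) = p(k-1) + p(k-2) - p(k-5) - p(k-7) + p(k-12) + p(k-15) - ... (offsets j(3j∓1)/2, signs ++--, p(0)=1, p(<0)=0).
DP table for k = 0..187: p(0)=1, p(1)=1, p(2)=2, p(3)=3, p(4)=5, p(5)=7, p(6)=11, p(7)=15, p(8)=22, p(9)=30, p(10)=42, p(11)=56, p(12)=77, p(13)=101, p(14)=135, p(15)=176, p(16)=231, p(17)=297, p(18)=385, p(19)=490, p(20)=627, p(21)=792, p(22)=1002, p(23)=1255, p(24)=1575, p(25)=1958, p(26)=2436, p(27)=3010, p(28)=3718, p(29)=4565, p(30)=5604, p(31)=6842, p(32)=8349, p(33)=10143, p(34)=12310, p(35)=14883, p(36)=17977, p(37)=21637, p(38)=26015, p(39)=31185, p(40)=37338, p(41)=44583, p(42)=53174, p(43)=63261, p(44)=75175, p(45)=89134, p(46)=105558, p(47)=124754, p(48)=147273, p(49)=173525, p(50)=204226, p(51)=239943, p(52)=281589, p(53)=329931, p(54)=386155, p(55)=451276, p(56)=526823, p(57)=614154, p(58)=715220, p(59)=831820, p(60)=966467, p(61)=1121505, p(62)=1300156, p(63)=1505499, p(64)=1741630, p(65)=2012558, p(66)=2323520, p(67)=2679689, p(68)=3087735, p(69)=3554345, p(70)=4087968, p(71)=4697205, p(72)=5392783, p(73)=6185689, p(74)=7089500, p(75)=8118264, p(76)=9289091, p(77)=10619863, p(78)=12132164, p(79)=13848650, p(80)=15796476, p(81)=18004327, p(82)=20506255, p(83)=23338469, p(84)=26543660, p(85)=30167357, p(86)=34262962, p(87)=38887673, p(88)=44108109, p(89)=49995925, p(90)=56634173, p(91)=64112359, p(92)=72533807, p(93)=82010177, p(94)=92669720, p(95)=104651419, p(96)=118114304, p(97)=133230930, p(98)=150198136, p(99)=169229875, p(100)=190569292, p(101)=214481126, p(102)=241265379, p(103)=271248950, p(104)=304801365, p(105)=342325709, p(106)=384276336, p(107)=431149389, p(108)=483502844, p(109)=541946240, p(110)=607163746, p(111)=679903203, p(112)=761002156, p(113)=851376628, p(114)=952050665, p(115)=1064144451, p(116)=1188908248, p(117)=1327710076, p(118)=1482074143, p(119)=1653668665, p(120)=1844349560, p(121)=2056148051, p(122)=2291320912, p(123)=2552338241, p(124)=2841940500, p(125)=3163127352, p(126)=3519222692, p(127)=3913864295, p(128)=4351078600, p(129)=4835271870, p(130)=5371315400, p(131)=5964539504, p(132)=6620830889, p(133)=7346629512, p(134)=8149040695, p(135)=9035836076, p(136)=10015581680, p(137)=11097645016, p(138)=12292341831, p(139)=13610949895, p(140)=15065878135, p(141)=16670689208, p(142)=18440293320, p(143)=20390982757, p(144)=22540654445, p(145)=24908858009, p(146)=27517052599, p(147)=30388671978, p(148)=33549419497, p(149)=37027355200, p(150)=40853235313, p(151)=45060624582, p(152)=49686288421, p(153)=54770336324, p(154)=60356673280, p(155)=66493182097, p(156)=73232243759, p(157)=80630964769, p(158)=88751778802, p(159)=97662728555, p(160)=107438159466, p(161)=118159068427, p(162)=129913904637, p(163)=142798995930, p(164)=156919475295, p(165)=172389800255, p(166)=189334822579, p(167)=207890420102, p(168)=228204732751, p(169)=250438925115, p(170)=274768617130, p(171)=301384802048, p(172)=330495499613, p(173)=362326859895, p(174)=397125074750, p(175)=435157697830, p(176)=476715857290, p(177)=522115831195, p(178)=571701605655, p(179)=625846753120, p(180)=684957390936, p(181)=749474411781, p(182)=819876908323, p(183)=896684817527, p(184)=980462880430, p(185)=1071823774337, p(186)=1171432692373, p(187)=1280011042268.
Final step: p(188) = p(187) + p(186) - p(183) - p(181) + p(176) + p(173) - p(166) - p(162) + p(153) + p(148) - p(137) - p(131) + p(118) + p(111) - p(96) - p(88) + p(71) + p(62) - p(43) - p(33) + p(12) + p(1)
= 1280011042268 + 1171432692373 - 896684817527 - 749474411781 + 476715857290 + 362326859895 - 189334822579 - 129913904637 + 54770336324 + 33549419497 - 11097645016 - 5964539504 + 1482074143 + 679903203 - 118114304 - 44108109 + 4697205 + 1300156 - 63261 - 10143 + 77 + 1
= 1398341745571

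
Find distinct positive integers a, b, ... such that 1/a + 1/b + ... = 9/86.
1/10 + 1/215

Greedy algorithm:
9/86: ceiling(86/9) = 10, use 1/10
1/215: ceiling(215/1) = 215, use 1/215
Result: 9/86 = 1/10 + 1/215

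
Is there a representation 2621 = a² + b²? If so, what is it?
11² + 50² (a=11, b=50)

Factorization: 2621 = 2621
By Fermat: n is sum of two squares iff every prime p ≡ 3 (mod 4) appears to even power.
All primes ≡ 3 (mod 4) appear to even power.
Search a = 0, 1, 2, … for 2621 - a² a perfect square: first hit at a = 11: 2621 - 121 = 2500 = 50².
2621 = 11² + 50² = 121 + 2500 ✓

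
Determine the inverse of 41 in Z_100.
61

gcd(41, 100) = 1, so the inverse exists.
Extended Euclidean algorithm on (100, 41):
100 = 2 × 41 + 18  ⟹  18 = (1)·100 + (-2)·41
41 = 2 × 18 + 5  ⟹  5 = (-2)·100 + (5)·41
18 = 3 × 5 + 3  ⟹  3 = (7)·100 + (-17)·41
5 = 1 × 3 + 2  ⟹  2 = (-9)·100 + (22)·41
3 = 1 × 2 + 1  ⟹  1 = (16)·100 + (-39)·41
So (-39)·41 ≡ 1 (mod 100), i.e. 41^(-1) ≡ -39 ≡ 61 (mod 100).
Check: 41 × 61 = 2501 ≡ 1 (mod 100)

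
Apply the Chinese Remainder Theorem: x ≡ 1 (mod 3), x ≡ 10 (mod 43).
10

Using Chinese Remainder Theorem:
M = 3 × 43 = 129
M1 = 43, M2 = 3
y1 = 43^(-1) mod 3 = 1
y2 = 3^(-1) mod 43 = 29
x = (1×43×1 + 10×3×29) mod 129 = 10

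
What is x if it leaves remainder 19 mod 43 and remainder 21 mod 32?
277

Using Chinese Remainder Theorem:
M = 43 × 32 = 1376
M1 = 32, M2 = 43
y1 = 32^(-1) mod 43 = 39
y2 = 43^(-1) mod 32 = 3
x = (19×32×39 + 21×43×3) mod 1376 = 277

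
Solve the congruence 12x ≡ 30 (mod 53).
x ≡ 29 (mod 53)

gcd(12, 53) = 1, which divides 30, so solutions exist.
Find 12^(-1) mod 53 by the extended Euclidean algorithm:
53 = 4 × 12 + 5  ⟹  5 = (1)·53 + (-4)·12
12 = 2 × 5 + 2  ⟹  2 = (-2)·53 + (9)·12
5 = 2 × 2 + 1  ⟹  1 = (5)·53 + (-22)·12
So (-22)·12 ≡ 1 (mod 53), i.e. 12^(-1) ≡ -22 ≡ 31 (mod 53).
x ≡ 31 × 30 = 930 ≡ 29 (mod 53).
Check: 12 × 29 = 348 ≡ 30 (mod 53).
Unique solution: x ≡ 29 (mod 53)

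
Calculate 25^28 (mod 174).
1

Repeated squaring. Binary of 28 = 11100.
25^1 ≡ 25 (mod 174); 25^2 ≡ 103 (mod 174); 25^4 ≡ 169 (mod 174); 25^8 ≡ 25 (mod 174); 25^16 ≡ 103 (mod 174)
25^28 = 25^4 × 25^8 × 25^16 ≡ 1 (mod 174)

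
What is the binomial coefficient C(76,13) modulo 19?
0

Using Lucas' theorem:
Write n=76 and k=13 in base 19:
n in base 19: [4, 0]
k in base 19: [0, 13]
C(76,13) mod 19 = ∏ C(n_i, k_i) mod 19
Digit binomials (mod 19): C(4,0) = 1; C(0,13) = 0 (k_i > n_i)
Product: 1 × 0 = 0 ≡ 0 (mod 19)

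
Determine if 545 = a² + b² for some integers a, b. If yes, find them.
4² + 23² (a=4, b=23)

Factorization: 545 = 5 × 109
By Fermat: n is sum of two squares iff every prime p ≡ 3 (mod 4) appears to even power.
All primes ≡ 3 (mod 4) appear to even power.
Search a = 0, 1, 2, … for 545 - a² a perfect square: first hit at a = 4: 545 - 16 = 529 = 23².
545 = 4² + 23² = 16 + 529 ✓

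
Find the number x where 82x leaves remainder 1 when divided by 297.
163

gcd(82, 297) = 1, so the inverse exists.
Extended Euclidean algorithm on (297, 82):
297 = 3 × 82 + 51  ⟹  51 = (1)·297 + (-3)·82
82 = 1 × 51 + 31  ⟹  31 = (-1)·297 + (4)·82
51 = 1 × 31 + 20  ⟹  20 = (2)·297 + (-7)·82
31 = 1 × 20 + 11  ⟹  11 = (-3)·297 + (11)·82
20 = 1 × 11 + 9  ⟹  9 = (5)·297 + (-18)·82
11 = 1 × 9 + 2  ⟹  2 = (-8)·297 + (29)·82
9 = 4 × 2 + 1  ⟹  1 = (37)·297 + (-134)·82
So (-134)·82 ≡ 1 (mod 297), i.e. 82^(-1) ≡ -134 ≡ 163 (mod 297).
Check: 82 × 163 = 13366 ≡ 1 (mod 297)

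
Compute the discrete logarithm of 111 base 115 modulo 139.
89

Baby-step giant-step with step n = ⌈√139⌉ = 12.
Baby steps 115^j mod 139 (j:value) for j=0..11: 0:1, 1:115, 2:20, 3:76, 4:122, 5:130, 6:77, 7:98, 8:11, 9:14, 10:81, 11:2.
Giant-step multiplier: 115^(-12) ≡ 115^(138-12) = 115^126 ≡ 55 (mod 139).
Giant steps γ_i = 111·55^i mod 139: γ_0=111, γ_1=128, γ_2=90, γ_3=85, γ_4=88, γ_5=114, γ_6=15, γ_7=130 (in table at j=5).
x = i·n + j = 7·12 + 5 = 89.
Check: 115^89 ≡ 111 (mod 139).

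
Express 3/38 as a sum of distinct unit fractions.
1/13 + 1/494

Greedy algorithm:
3/38: ceiling(38/3) = 13, use 1/13
1/494: ceiling(494/1) = 494, use 1/494
Result: 3/38 = 1/13 + 1/494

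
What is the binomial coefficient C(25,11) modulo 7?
3

Using Lucas' theorem:
Write n=25 and k=11 in base 7:
n in base 7: [3, 4]
k in base 7: [1, 4]
C(25,11) mod 7 = ∏ C(n_i, k_i) mod 7
Digit binomials (mod 7): C(3,1) = 3; C(4,4) = 1
Product: 3 × 1 = 3 ≡ 3 (mod 7)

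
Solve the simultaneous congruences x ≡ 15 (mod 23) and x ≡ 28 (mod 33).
61

Using Chinese Remainder Theorem:
M = 23 × 33 = 759
M1 = 33, M2 = 23
y1 = 33^(-1) mod 23 = 7
y2 = 23^(-1) mod 33 = 23
x = (15×33×7 + 28×23×23) mod 759 = 61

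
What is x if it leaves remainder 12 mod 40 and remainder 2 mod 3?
92

Using Chinese Remainder Theorem:
M = 40 × 3 = 120
M1 = 3, M2 = 40
y1 = 3^(-1) mod 40 = 27
y2 = 40^(-1) mod 3 = 1
x = (12×3×27 + 2×40×1) mod 120 = 92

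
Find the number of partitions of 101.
214481126

p(n) counts ways to write n as a sum of positive integers (order ignored).
Euler's pentagonal recurrence: p(k) = p(k-1) + p(k-2) - p(k-5) - p(k-7) + p(k-12) + p(k-15) - ... (offsets j(3j∓1)/2, signs ++--, p(0)=1, p(<0)=0).
DP table for k = 0..100: p(0)=1, p(1)=1, p(2)=2, p(3)=3, p(4)=5, p(5)=7, p(6)=11, p(7)=15, p(8)=22, p(9)=30, p(10)=42, p(11)=56, p(12)=77, p(13)=101, p(14)=135, p(15)=176, p(16)=231, p(17)=297, p(18)=385, p(19)=490, p(20)=627, p(21)=792, p(22)=1002, p(23)=1255, p(24)=1575, p(25)=1958, p(26)=2436, p(27)=3010, p(28)=3718, p(29)=4565, p(30)=5604, p(31)=6842, p(32)=8349, p(33)=10143, p(34)=12310, p(35)=14883, p(36)=17977, p(37)=21637, p(38)=26015, p(39)=31185, p(40)=37338, p(41)=44583, p(42)=53174, p(43)=63261, p(44)=75175, p(45)=89134, p(46)=105558, p(47)=124754, p(48)=147273, p(49)=173525, p(50)=204226, p(51)=239943, p(52)=281589, p(53)=329931, p(54)=386155, p(55)=451276, p(56)=526823, p(57)=614154, p(58)=715220, p(59)=831820, p(60)=966467, p(61)=1121505, p(62)=1300156, p(63)=1505499, p(64)=1741630, p(65)=2012558, p(66)=2323520, p(67)=2679689, p(68)=3087735, p(69)=3554345, p(70)=4087968, p(71)=4697205, p(72)=5392783, p(73)=6185689, p(74)=7089500, p(75)=8118264, p(76)=9289091, p(77)=10619863, p(78)=12132164, p(79)=13848650, p(80)=15796476, p(81)=18004327, p(82)=20506255, p(83)=23338469, p(84)=26543660, p(85)=30167357, p(86)=34262962, p(87)=38887673, p(88)=44108109, p(89)=49995925, p(90)=56634173, p(91)=64112359, p(92)=72533807, p(93)=82010177, p(94)=92669720, p(95)=104651419, p(96)=118114304, p(97)=133230930, p(98)=150198136, p(99)=169229875, p(100)=190569292.
Final step: p(101) = p(100) + p(99) - p(96) - p(94) + p(89) + p(86) - p(79) - p(75) + p(66) + p(61) - p(50) - p(44) + p(31) + p(24) - p(9) - p(1)
= 190569292 + 169229875 - 118114304 - 92669720 + 49995925 + 34262962 - 13848650 - 8118264 + 2323520 + 1121505 - 204226 - 75175 + 6842 + 1575 - 30 - 1
= 214481126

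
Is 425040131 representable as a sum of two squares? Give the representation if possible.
Not possible

Factorization: 425040131 = 61 × 191^3
By Fermat: n is sum of two squares iff every prime p ≡ 3 (mod 4) appears to even power.
Prime(s) ≡ 3 (mod 4) with odd exponent: [(191, 3)]
Therefore 425040131 cannot be expressed as a² + b².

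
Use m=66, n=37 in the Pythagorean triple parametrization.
(2987, 4884, 5725)

Euclid's formula: a = m² - n², b = 2mn, c = m² + n²
m = 66, n = 37
a = 66² - 37² = 4356 - 1369 = 2987
b = 2 × 66 × 37 = 4884
c = 66² + 37² = 4356 + 1369 = 5725
Verification: 2987² + 4884² = 8922169 + 23853456 = 32775625 = 5725² ✓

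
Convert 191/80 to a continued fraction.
[2; 2, 1, 1, 2, 1, 1, 2]

Euclidean algorithm steps:
191 = 2 × 80 + 31
80 = 2 × 31 + 18
31 = 1 × 18 + 13
18 = 1 × 13 + 5
13 = 2 × 5 + 3
5 = 1 × 3 + 2
3 = 1 × 2 + 1
2 = 2 × 1 + 0
Continued fraction: [2; 2, 1, 1, 2, 1, 1, 2]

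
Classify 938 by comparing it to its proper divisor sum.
deficient

Proper divisors of 938: sum = 1 + 2 + 7 + 14 + 67 + 134 + 469 = 694
Since 694 < 938, 938 is deficient.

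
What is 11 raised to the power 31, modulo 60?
11

Repeated squaring. Binary of 31 = 11111.
11^1 ≡ 11 (mod 60); 11^2 ≡ 1 (mod 60); 11^4 ≡ 1 (mod 60); 11^8 ≡ 1 (mod 60); 11^16 ≡ 1 (mod 60)
11^31 = 11^1 × 11^2 × 11^4 × 11^8 × 11^16 ≡ 11 (mod 60)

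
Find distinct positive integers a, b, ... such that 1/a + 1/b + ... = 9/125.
1/14 + 1/1750

Greedy algorithm:
9/125: ceiling(125/9) = 14, use 1/14
1/1750: ceiling(1750/1) = 1750, use 1/1750
Result: 9/125 = 1/14 + 1/1750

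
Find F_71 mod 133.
20

Matrix identity: Q^n = [[F_(n+1), F_n], [F_n, F_(n-1)]] with Q = [[1,1],[1,0]].
n = 71 = 1000111₂. Square-and-multiply, entries mod 133:
Q^1 = [[1,1],[1,0]]
Q^2 = (Q^1)² = [[2,1],[1,1]]
Q^4 = (Q^2)² = [[5,3],[3,2]]
Q^8 = (Q^4)² = [[34,21],[21,13]]
Q^17 = (Q^8)²·Q = [[57,1],[1,56]]
Q^35 = (Q^17)²·Q = [[38,58],[58,113]]
Q^71 = (Q^35)²·Q = [[0,20],[20,113]]
F_71 mod 133 = Q^71[0][1] = 20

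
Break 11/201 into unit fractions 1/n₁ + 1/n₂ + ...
1/19 + 1/478 + 1/365097 + 1/222159333918

Greedy algorithm:
11/201: ceiling(201/11) = 19, use 1/19
8/3819: ceiling(3819/8) = 478, use 1/478
5/1825482: ceiling(1825482/5) = 365097, use 1/365097
1/222159333918: ceiling(222159333918/1) = 222159333918, use 1/222159333918
Result: 11/201 = 1/19 + 1/478 + 1/365097 + 1/222159333918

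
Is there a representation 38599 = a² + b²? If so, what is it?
Not possible

Factorization: 38599 = 11^3 × 29
By Fermat: n is sum of two squares iff every prime p ≡ 3 (mod 4) appears to even power.
Prime(s) ≡ 3 (mod 4) with odd exponent: [(11, 3)]
Therefore 38599 cannot be expressed as a² + b².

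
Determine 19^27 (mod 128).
107

Repeated squaring. Binary of 27 = 11011.
19^1 ≡ 19 (mod 128); 19^2 ≡ 105 (mod 128); 19^4 ≡ 17 (mod 128); 19^8 ≡ 33 (mod 128); 19^16 ≡ 65 (mod 128)
19^27 = 19^1 × 19^2 × 19^8 × 19^16 ≡ 107 (mod 128)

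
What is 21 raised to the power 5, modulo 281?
47

Repeated squaring. Binary of 5 = 101.
21^1 ≡ 21 (mod 281); 21^2 ≡ 160 (mod 281); 21^4 ≡ 29 (mod 281)
21^5 = 21^1 × 21^4 ≡ 47 (mod 281)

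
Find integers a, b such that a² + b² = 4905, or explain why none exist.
12² + 69² (a=12, b=69)

Factorization: 4905 = 3^2 × 5 × 109
By Fermat: n is sum of two squares iff every prime p ≡ 3 (mod 4) appears to even power.
All primes ≡ 3 (mod 4) appear to even power.
Search a = 0, 1, 2, … for 4905 - a² a perfect square: first hit at a = 12: 4905 - 144 = 4761 = 69².
4905 = 12² + 69² = 144 + 4761 ✓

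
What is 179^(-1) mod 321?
269

gcd(179, 321) = 1, so the inverse exists.
Extended Euclidean algorithm on (321, 179):
321 = 1 × 179 + 142  ⟹  142 = (1)·321 + (-1)·179
179 = 1 × 142 + 37  ⟹  37 = (-1)·321 + (2)·179
142 = 3 × 37 + 31  ⟹  31 = (4)·321 + (-7)·179
37 = 1 × 31 + 6  ⟹  6 = (-5)·321 + (9)·179
31 = 5 × 6 + 1  ⟹  1 = (29)·321 + (-52)·179
So (-52)·179 ≡ 1 (mod 321), i.e. 179^(-1) ≡ -52 ≡ 269 (mod 321).
Check: 179 × 269 = 48151 ≡ 1 (mod 321)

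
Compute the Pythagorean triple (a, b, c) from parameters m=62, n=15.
(3619, 1860, 4069)

Euclid's formula: a = m² - n², b = 2mn, c = m² + n²
m = 62, n = 15
a = 62² - 15² = 3844 - 225 = 3619
b = 2 × 62 × 15 = 1860
c = 62² + 15² = 3844 + 225 = 4069
Verification: 3619² + 1860² = 13097161 + 3459600 = 16556761 = 4069² ✓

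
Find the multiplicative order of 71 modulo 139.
69

139 is prime, so ord(71) divides φ(139) = 138.
Divisors of 138: 1, 2, 3, 6, 23, 46, 69, 138.
Repeated squaring: 71^1 ≡ 71, 71^2 ≡ 37, 71^4 ≡ 118, 71^8 ≡ 24, 71^16 ≡ 20, 71^32 ≡ 122, 71^64 ≡ 11, 71^128 ≡ 121 (mod 139).
Test 71^d mod 139 for each divisor d in increasing order:
71^1 ≡ 71
71^2 ≡ 37
71^3 = 71^2·71^1 ≡ 125
71^6 = 71^4·71^2 ≡ 57
71^23 = 71^16·71^4·71^2·71^1 ≡ 42
71^46 = 71^32·71^8·71^4·71^2 ≡ 96
71^69 = 71^64·71^4·71^1 ≡ 1  ← first divisor giving 1
The order is 69.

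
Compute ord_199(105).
198

199 is prime, so ord(105) divides φ(199) = 198.
Divisors of 198: 1, 2, 3, 6, 9, 11, 18, 22, 33, 66, 99, 198.
Repeated squaring: 105^1 ≡ 105, 105^2 ≡ 80, 105^4 ≡ 32, 105^8 ≡ 29, 105^16 ≡ 45, 105^32 ≡ 35, 105^64 ≡ 31, 105^128 ≡ 165 (mod 199).
Test 105^d mod 199 for each divisor d in increasing order:
105^1 ≡ 105
105^2 ≡ 80
105^3 = 105^2·105^1 ≡ 42
105^6 = 105^4·105^2 ≡ 172
105^9 = 105^8·105^1 ≡ 60
105^11 = 105^8·105^2·105^1 ≡ 24
105^18 = 105^16·105^2 ≡ 18
105^22 = 105^16·105^4·105^2 ≡ 178
105^33 = 105^32·105^1 ≡ 93
105^66 = 105^64·105^2 ≡ 92
105^99 = 105^64·105^32·105^2·105^1 ≡ 198
105^198 = 105^128·105^64·105^4·105^2 ≡ 1  ← first divisor giving 1
The order is 198.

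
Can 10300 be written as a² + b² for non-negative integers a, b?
Not possible

Factorization: 10300 = 2^2 × 5^2 × 103
By Fermat: n is sum of two squares iff every prime p ≡ 3 (mod 4) appears to even power.
Prime(s) ≡ 3 (mod 4) with odd exponent: [(103, 1)]
Therefore 10300 cannot be expressed as a² + b².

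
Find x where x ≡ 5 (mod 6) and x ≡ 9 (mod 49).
107

Using Chinese Remainder Theorem:
M = 6 × 49 = 294
M1 = 49, M2 = 6
y1 = 49^(-1) mod 6 = 1
y2 = 6^(-1) mod 49 = 41
x = (5×49×1 + 9×6×41) mod 294 = 107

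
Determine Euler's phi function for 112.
48

112 = 2^4 × 7
φ(n) = n × ∏(1 - 1/p) for each prime p dividing n
φ(112) = 112 × (1 - 1/2) × (1 - 1/7) = 48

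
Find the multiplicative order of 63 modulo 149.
37

149 is prime, so ord(63) divides φ(149) = 148.
Divisors of 148: 1, 2, 4, 37, 74, 148.
Repeated squaring: 63^1 ≡ 63, 63^2 ≡ 95, 63^4 ≡ 85, 63^8 ≡ 73, 63^16 ≡ 114, 63^32 ≡ 33, 63^64 ≡ 46, 63^128 ≡ 30 (mod 149).
Test 63^d mod 149 for each divisor d in increasing order:
63^1 ≡ 63
63^2 ≡ 95
63^4 ≡ 85
63^37 = 63^32·63^4·63^1 ≡ 1  ← first divisor giving 1
The order is 37.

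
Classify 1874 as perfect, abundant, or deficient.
deficient

Proper divisors of 1874: sum = 1 + 2 + 937 = 940
Since 940 < 1874, 1874 is deficient.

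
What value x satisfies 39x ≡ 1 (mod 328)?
143

gcd(39, 328) = 1, so the inverse exists.
Extended Euclidean algorithm on (328, 39):
328 = 8 × 39 + 16  ⟹  16 = (1)·328 + (-8)·39
39 = 2 × 16 + 7  ⟹  7 = (-2)·328 + (17)·39
16 = 2 × 7 + 2  ⟹  2 = (5)·328 + (-42)·39
7 = 3 × 2 + 1  ⟹  1 = (-17)·328 + (143)·39
So (143)·39 ≡ 1 (mod 328), i.e. 39^(-1) ≡ 143 (mod 328).
Check: 39 × 143 = 5577 ≡ 1 (mod 328)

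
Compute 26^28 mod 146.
114

Repeated squaring. Binary of 28 = 11100.
26^1 ≡ 26 (mod 146); 26^2 ≡ 92 (mod 146); 26^4 ≡ 142 (mod 146); 26^8 ≡ 16 (mod 146); 26^16 ≡ 110 (mod 146)
26^28 = 26^4 × 26^8 × 26^16 ≡ 114 (mod 146)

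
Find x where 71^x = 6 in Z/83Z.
37

Baby-step giant-step with step n = ⌈√83⌉ = 10.
Baby steps 71^j mod 83 (j:value) for j=0..9: 0:1, 1:71, 2:61, 3:15, 4:69, 5:2, 6:59, 7:39, 8:30, 9:55.
Giant-step multiplier: 71^(-10) ≡ 71^(82-10) = 71^72 ≡ 21 (mod 83).
Giant steps γ_i = 6·21^i mod 83: γ_0=6, γ_1=43, γ_2=73, γ_3=39 (in table at j=7).
x = i·n + j = 3·10 + 7 = 37.
Check: 71^37 ≡ 6 (mod 83).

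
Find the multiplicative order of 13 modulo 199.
99

199 is prime, so ord(13) divides φ(199) = 198.
Divisors of 198: 1, 2, 3, 6, 9, 11, 18, 22, 33, 66, 99, 198.
Repeated squaring: 13^1 ≡ 13, 13^2 ≡ 169, 13^4 ≡ 104, 13^8 ≡ 70, 13^16 ≡ 124, 13^32 ≡ 53, 13^64 ≡ 23, 13^128 ≡ 131 (mod 199).
Test 13^d mod 199 for each divisor d in increasing order:
13^1 ≡ 13
13^2 ≡ 169
13^3 = 13^2·13^1 ≡ 8
13^6 = 13^4·13^2 ≡ 64
13^9 = 13^8·13^1 ≡ 114
13^11 = 13^8·13^2·13^1 ≡ 162
13^18 = 13^16·13^2 ≡ 61
13^22 = 13^16·13^4·13^2 ≡ 175
13^33 = 13^32·13^1 ≡ 92
13^66 = 13^64·13^2 ≡ 106
13^99 = 13^64·13^32·13^2·13^1 ≡ 1  ← first divisor giving 1
The order is 99.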